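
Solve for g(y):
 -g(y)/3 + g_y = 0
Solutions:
 g(y) = C1*exp(y/3)


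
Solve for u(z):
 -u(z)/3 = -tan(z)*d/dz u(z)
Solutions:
 u(z) = C1*sin(z)^(1/3)


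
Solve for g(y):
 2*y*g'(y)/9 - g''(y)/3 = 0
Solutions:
 g(y) = C1 + C2*erfi(sqrt(3)*y/3)


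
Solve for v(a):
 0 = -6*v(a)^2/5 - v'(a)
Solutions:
 v(a) = 5/(C1 + 6*a)


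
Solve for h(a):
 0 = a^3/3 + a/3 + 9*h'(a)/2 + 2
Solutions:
 h(a) = C1 - a^4/54 - a^2/27 - 4*a/9


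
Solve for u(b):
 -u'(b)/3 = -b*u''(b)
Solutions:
 u(b) = C1 + C2*b^(4/3)


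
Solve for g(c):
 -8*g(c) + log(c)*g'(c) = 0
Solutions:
 g(c) = C1*exp(8*li(c))


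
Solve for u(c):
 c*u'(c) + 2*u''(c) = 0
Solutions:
 u(c) = C1 + C2*erf(c/2)


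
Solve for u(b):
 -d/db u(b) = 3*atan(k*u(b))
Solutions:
 Integral(1/atan(_y*k), (_y, u(b))) = C1 - 3*b


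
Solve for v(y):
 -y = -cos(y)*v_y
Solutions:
 v(y) = C1 + Integral(y/cos(y), y)


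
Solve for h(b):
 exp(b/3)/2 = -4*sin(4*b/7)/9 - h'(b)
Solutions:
 h(b) = C1 - 3*exp(b/3)/2 + 7*cos(4*b/7)/9


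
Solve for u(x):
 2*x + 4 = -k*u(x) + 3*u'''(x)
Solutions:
 u(x) = C1*exp(3^(2/3)*k^(1/3)*x/3) + C2*exp(k^(1/3)*x*(-3^(2/3) + 3*3^(1/6)*I)/6) + C3*exp(-k^(1/3)*x*(3^(2/3) + 3*3^(1/6)*I)/6) - 2*x/k - 4/k


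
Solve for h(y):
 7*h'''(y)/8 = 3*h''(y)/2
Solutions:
 h(y) = C1 + C2*y + C3*exp(12*y/7)


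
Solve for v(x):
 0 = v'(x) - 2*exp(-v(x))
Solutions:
 v(x) = log(C1 + 2*x)


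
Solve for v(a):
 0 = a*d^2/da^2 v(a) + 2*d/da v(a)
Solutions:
 v(a) = C1 + C2/a


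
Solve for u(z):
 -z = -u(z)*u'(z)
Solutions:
 u(z) = -sqrt(C1 + z^2)
 u(z) = sqrt(C1 + z^2)


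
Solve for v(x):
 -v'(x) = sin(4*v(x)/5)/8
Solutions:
 x/8 + 5*log(cos(4*v(x)/5) - 1)/8 - 5*log(cos(4*v(x)/5) + 1)/8 = C1


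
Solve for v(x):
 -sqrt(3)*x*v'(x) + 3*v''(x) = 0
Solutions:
 v(x) = C1 + C2*erfi(sqrt(2)*3^(3/4)*x/6)


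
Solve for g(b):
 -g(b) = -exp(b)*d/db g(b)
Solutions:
 g(b) = C1*exp(-exp(-b))


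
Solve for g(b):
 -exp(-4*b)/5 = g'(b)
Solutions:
 g(b) = C1 + exp(-4*b)/20


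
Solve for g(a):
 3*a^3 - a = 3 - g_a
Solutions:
 g(a) = C1 - 3*a^4/4 + a^2/2 + 3*a


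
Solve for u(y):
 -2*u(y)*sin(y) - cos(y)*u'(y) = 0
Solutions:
 u(y) = C1*cos(y)^2


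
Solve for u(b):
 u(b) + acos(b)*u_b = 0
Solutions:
 u(b) = C1*exp(-Integral(1/acos(b), b))


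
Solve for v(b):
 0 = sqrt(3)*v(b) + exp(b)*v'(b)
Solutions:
 v(b) = C1*exp(sqrt(3)*exp(-b))


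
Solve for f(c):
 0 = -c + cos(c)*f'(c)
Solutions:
 f(c) = C1 + Integral(c/cos(c), c)


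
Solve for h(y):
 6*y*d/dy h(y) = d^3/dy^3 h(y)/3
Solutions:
 h(y) = C1 + Integral(C2*airyai(18^(1/3)*y) + C3*airybi(18^(1/3)*y), y)


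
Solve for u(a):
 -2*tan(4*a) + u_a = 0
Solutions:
 u(a) = C1 - log(cos(4*a))/2


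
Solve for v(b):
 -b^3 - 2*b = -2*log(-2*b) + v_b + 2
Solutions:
 v(b) = C1 - b^4/4 - b^2 + 2*b*log(-b) + 2*b*(-2 + log(2))


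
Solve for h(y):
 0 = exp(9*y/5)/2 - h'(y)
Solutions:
 h(y) = C1 + 5*exp(9*y/5)/18


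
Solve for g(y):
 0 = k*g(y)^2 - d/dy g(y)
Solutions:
 g(y) = -1/(C1 + k*y)


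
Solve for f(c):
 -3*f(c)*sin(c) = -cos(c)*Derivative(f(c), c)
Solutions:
 f(c) = C1/cos(c)^3


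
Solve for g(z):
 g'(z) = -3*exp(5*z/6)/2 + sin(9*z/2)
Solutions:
 g(z) = C1 - 9*exp(5*z/6)/5 - 2*cos(9*z/2)/9


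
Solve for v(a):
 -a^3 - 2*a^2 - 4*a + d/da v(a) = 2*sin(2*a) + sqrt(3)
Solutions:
 v(a) = C1 + a^4/4 + 2*a^3/3 + 2*a^2 + sqrt(3)*a - cos(2*a)


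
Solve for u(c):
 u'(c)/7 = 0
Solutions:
 u(c) = C1


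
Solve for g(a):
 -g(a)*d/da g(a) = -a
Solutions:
 g(a) = -sqrt(C1 + a^2)
 g(a) = sqrt(C1 + a^2)


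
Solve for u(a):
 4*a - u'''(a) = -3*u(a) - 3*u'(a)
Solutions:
 u(a) = C1*exp(-2^(1/3)*a*(2/(sqrt(5) + 3)^(1/3) + 2^(1/3)*(sqrt(5) + 3)^(1/3))/4)*sin(2^(1/3)*sqrt(3)*a*(-2^(1/3)*(sqrt(5) + 3)^(1/3) + 2/(sqrt(5) + 3)^(1/3))/4) + C2*exp(-2^(1/3)*a*(2/(sqrt(5) + 3)^(1/3) + 2^(1/3)*(sqrt(5) + 3)^(1/3))/4)*cos(2^(1/3)*sqrt(3)*a*(-2^(1/3)*(sqrt(5) + 3)^(1/3) + 2/(sqrt(5) + 3)^(1/3))/4) + C3*exp(2^(1/3)*a*((sqrt(5) + 3)^(-1/3) + 2^(1/3)*(sqrt(5) + 3)^(1/3)/2)) - 4*a/3 + 4/3


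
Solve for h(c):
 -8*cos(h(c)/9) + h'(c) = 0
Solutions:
 -8*c - 9*log(sin(h(c)/9) - 1)/2 + 9*log(sin(h(c)/9) + 1)/2 = C1


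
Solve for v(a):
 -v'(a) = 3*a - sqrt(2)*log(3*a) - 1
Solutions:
 v(a) = C1 - 3*a^2/2 + sqrt(2)*a*log(a) - sqrt(2)*a + a + sqrt(2)*a*log(3)


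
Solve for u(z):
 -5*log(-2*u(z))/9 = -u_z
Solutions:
 -9*Integral(1/(log(-_y) + log(2)), (_y, u(z)))/5 = C1 - z


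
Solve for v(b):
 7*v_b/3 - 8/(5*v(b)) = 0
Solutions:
 v(b) = -sqrt(C1 + 1680*b)/35
 v(b) = sqrt(C1 + 1680*b)/35


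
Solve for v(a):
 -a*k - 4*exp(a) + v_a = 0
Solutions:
 v(a) = C1 + a^2*k/2 + 4*exp(a)


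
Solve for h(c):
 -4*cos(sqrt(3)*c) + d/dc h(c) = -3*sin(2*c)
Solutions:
 h(c) = C1 + 4*sqrt(3)*sin(sqrt(3)*c)/3 + 3*cos(2*c)/2


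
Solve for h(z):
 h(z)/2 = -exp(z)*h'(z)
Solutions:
 h(z) = C1*exp(exp(-z)/2)


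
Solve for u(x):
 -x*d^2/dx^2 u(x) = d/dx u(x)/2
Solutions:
 u(x) = C1 + C2*sqrt(x)


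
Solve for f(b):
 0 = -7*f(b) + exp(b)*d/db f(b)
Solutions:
 f(b) = C1*exp(-7*exp(-b))


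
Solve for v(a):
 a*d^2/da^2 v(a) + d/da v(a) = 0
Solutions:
 v(a) = C1 + C2*log(a)


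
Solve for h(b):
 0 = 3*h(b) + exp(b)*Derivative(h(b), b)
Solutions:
 h(b) = C1*exp(3*exp(-b))


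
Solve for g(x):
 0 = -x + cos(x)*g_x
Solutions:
 g(x) = C1 + Integral(x/cos(x), x)


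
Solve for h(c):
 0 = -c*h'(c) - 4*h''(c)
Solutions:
 h(c) = C1 + C2*erf(sqrt(2)*c/4)


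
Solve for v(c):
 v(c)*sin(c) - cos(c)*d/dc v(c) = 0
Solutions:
 v(c) = C1/cos(c)


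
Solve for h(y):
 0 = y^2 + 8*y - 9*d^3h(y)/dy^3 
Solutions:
 h(y) = C1 + C2*y + C3*y^2 + y^5/540 + y^4/27


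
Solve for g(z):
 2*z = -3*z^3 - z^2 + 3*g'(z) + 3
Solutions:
 g(z) = C1 + z^4/4 + z^3/9 + z^2/3 - z


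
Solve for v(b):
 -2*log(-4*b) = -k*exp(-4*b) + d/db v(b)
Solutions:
 v(b) = C1 - 2*b*log(-b) + 2*b*(1 - 2*log(2)) - k*exp(-4*b)/4


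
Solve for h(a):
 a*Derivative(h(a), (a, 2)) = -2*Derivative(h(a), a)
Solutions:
 h(a) = C1 + C2/a


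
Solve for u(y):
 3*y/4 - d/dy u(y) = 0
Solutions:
 u(y) = C1 + 3*y^2/8


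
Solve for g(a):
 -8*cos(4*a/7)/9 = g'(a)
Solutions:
 g(a) = C1 - 14*sin(4*a/7)/9


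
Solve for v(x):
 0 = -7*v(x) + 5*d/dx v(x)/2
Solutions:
 v(x) = C1*exp(14*x/5)


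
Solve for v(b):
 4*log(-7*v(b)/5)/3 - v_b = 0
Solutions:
 -3*Integral(1/(log(-_y) - log(5) + log(7)), (_y, v(b)))/4 = C1 - b


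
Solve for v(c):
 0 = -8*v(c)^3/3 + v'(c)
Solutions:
 v(c) = -sqrt(6)*sqrt(-1/(C1 + 8*c))/2
 v(c) = sqrt(6)*sqrt(-1/(C1 + 8*c))/2


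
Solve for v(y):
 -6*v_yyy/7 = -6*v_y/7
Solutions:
 v(y) = C1 + C2*exp(-y) + C3*exp(y)


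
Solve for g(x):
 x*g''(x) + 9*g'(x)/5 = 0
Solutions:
 g(x) = C1 + C2/x^(4/5)


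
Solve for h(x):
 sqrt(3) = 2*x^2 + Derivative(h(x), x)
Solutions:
 h(x) = C1 - 2*x^3/3 + sqrt(3)*x


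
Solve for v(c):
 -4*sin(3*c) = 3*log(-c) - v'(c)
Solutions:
 v(c) = C1 + 3*c*log(-c) - 3*c - 4*cos(3*c)/3


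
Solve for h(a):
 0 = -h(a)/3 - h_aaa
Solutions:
 h(a) = C3*exp(-3^(2/3)*a/3) + (C1*sin(3^(1/6)*a/2) + C2*cos(3^(1/6)*a/2))*exp(3^(2/3)*a/6)


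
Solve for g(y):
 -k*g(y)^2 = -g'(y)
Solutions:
 g(y) = -1/(C1 + k*y)


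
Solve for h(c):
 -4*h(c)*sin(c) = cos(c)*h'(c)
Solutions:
 h(c) = C1*cos(c)^4


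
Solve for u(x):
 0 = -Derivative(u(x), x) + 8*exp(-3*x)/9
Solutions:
 u(x) = C1 - 8*exp(-3*x)/27


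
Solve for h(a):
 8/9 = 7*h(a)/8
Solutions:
 h(a) = 64/63


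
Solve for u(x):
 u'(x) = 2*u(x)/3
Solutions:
 u(x) = C1*exp(2*x/3)


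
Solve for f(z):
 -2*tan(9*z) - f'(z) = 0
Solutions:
 f(z) = C1 + 2*log(cos(9*z))/9


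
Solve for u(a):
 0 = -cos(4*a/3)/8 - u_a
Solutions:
 u(a) = C1 - 3*sin(4*a/3)/32


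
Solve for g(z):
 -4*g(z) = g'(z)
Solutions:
 g(z) = C1*exp(-4*z)


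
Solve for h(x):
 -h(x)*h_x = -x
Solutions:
 h(x) = -sqrt(C1 + x^2)
 h(x) = sqrt(C1 + x^2)


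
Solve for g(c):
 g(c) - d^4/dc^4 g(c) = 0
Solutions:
 g(c) = C1*exp(-c) + C2*exp(c) + C3*sin(c) + C4*cos(c)


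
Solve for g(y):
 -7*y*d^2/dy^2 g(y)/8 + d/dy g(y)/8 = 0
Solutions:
 g(y) = C1 + C2*y^(8/7)


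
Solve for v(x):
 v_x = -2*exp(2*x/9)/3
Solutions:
 v(x) = C1 - 3*exp(2*x/9)


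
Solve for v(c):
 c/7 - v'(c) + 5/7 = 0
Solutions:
 v(c) = C1 + c^2/14 + 5*c/7


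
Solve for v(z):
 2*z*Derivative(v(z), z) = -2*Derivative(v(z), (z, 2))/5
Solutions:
 v(z) = C1 + C2*erf(sqrt(10)*z/2)


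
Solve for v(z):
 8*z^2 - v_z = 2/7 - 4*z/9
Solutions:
 v(z) = C1 + 8*z^3/3 + 2*z^2/9 - 2*z/7


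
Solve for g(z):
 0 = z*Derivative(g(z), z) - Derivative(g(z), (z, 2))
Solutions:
 g(z) = C1 + C2*erfi(sqrt(2)*z/2)


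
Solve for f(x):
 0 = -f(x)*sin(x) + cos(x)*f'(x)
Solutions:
 f(x) = C1/cos(x)


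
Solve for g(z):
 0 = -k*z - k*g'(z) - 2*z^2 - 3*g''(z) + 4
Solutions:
 g(z) = C1 + C2*exp(-k*z/3) - z^2/2 - 2*z^3/(3*k) + 7*z/k + 6*z^2/k^2 - 36*z/k^3


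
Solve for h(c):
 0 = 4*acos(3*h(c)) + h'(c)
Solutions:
 Integral(1/acos(3*_y), (_y, h(c))) = C1 - 4*c


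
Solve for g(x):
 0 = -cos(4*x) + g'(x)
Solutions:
 g(x) = C1 + sin(4*x)/4


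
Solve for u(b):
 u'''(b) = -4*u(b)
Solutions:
 u(b) = C3*exp(-2^(2/3)*b) + (C1*sin(2^(2/3)*sqrt(3)*b/2) + C2*cos(2^(2/3)*sqrt(3)*b/2))*exp(2^(2/3)*b/2)


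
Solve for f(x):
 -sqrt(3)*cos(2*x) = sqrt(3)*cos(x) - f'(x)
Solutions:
 f(x) = C1 + sqrt(3)*sin(x) + sqrt(3)*sin(2*x)/2


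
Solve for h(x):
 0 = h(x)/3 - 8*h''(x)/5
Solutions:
 h(x) = C1*exp(-sqrt(30)*x/12) + C2*exp(sqrt(30)*x/12)


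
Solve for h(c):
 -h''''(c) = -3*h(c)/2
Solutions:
 h(c) = C1*exp(-2^(3/4)*3^(1/4)*c/2) + C2*exp(2^(3/4)*3^(1/4)*c/2) + C3*sin(2^(3/4)*3^(1/4)*c/2) + C4*cos(2^(3/4)*3^(1/4)*c/2)


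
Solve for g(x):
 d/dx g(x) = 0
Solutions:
 g(x) = C1


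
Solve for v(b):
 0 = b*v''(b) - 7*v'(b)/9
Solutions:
 v(b) = C1 + C2*b^(16/9)


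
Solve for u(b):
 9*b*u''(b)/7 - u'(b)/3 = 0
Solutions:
 u(b) = C1 + C2*b^(34/27)


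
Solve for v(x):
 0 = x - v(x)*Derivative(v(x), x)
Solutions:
 v(x) = -sqrt(C1 + x^2)
 v(x) = sqrt(C1 + x^2)


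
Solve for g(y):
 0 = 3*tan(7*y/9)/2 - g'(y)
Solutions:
 g(y) = C1 - 27*log(cos(7*y/9))/14


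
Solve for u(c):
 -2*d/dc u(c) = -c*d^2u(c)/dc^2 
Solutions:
 u(c) = C1 + C2*c^3


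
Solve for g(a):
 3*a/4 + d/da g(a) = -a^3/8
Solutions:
 g(a) = C1 - a^4/32 - 3*a^2/8


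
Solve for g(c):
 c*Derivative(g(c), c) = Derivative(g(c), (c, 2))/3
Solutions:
 g(c) = C1 + C2*erfi(sqrt(6)*c/2)


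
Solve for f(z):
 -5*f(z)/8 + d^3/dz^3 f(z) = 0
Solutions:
 f(z) = C3*exp(5^(1/3)*z/2) + (C1*sin(sqrt(3)*5^(1/3)*z/4) + C2*cos(sqrt(3)*5^(1/3)*z/4))*exp(-5^(1/3)*z/4)


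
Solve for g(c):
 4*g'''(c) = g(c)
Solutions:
 g(c) = C3*exp(2^(1/3)*c/2) + (C1*sin(2^(1/3)*sqrt(3)*c/4) + C2*cos(2^(1/3)*sqrt(3)*c/4))*exp(-2^(1/3)*c/4)


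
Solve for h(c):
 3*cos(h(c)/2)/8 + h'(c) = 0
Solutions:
 3*c/8 - log(sin(h(c)/2) - 1) + log(sin(h(c)/2) + 1) = C1


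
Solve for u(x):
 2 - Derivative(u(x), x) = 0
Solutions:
 u(x) = C1 + 2*x


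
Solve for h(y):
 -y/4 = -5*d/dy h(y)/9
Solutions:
 h(y) = C1 + 9*y^2/40


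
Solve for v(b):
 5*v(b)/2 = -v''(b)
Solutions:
 v(b) = C1*sin(sqrt(10)*b/2) + C2*cos(sqrt(10)*b/2)


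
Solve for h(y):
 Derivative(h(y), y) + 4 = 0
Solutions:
 h(y) = C1 - 4*y


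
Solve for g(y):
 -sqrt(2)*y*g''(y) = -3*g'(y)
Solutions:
 g(y) = C1 + C2*y^(1 + 3*sqrt(2)/2)


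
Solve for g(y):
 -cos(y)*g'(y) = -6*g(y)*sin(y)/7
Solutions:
 g(y) = C1/cos(y)^(6/7)


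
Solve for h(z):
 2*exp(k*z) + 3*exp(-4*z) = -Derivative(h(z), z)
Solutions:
 h(z) = C1 + 3*exp(-4*z)/4 - 2*exp(k*z)/k


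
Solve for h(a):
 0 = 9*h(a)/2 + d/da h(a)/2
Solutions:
 h(a) = C1*exp(-9*a)


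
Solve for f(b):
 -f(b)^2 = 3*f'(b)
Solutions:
 f(b) = 3/(C1 + b)


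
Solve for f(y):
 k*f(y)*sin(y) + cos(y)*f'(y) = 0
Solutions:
 f(y) = C1*exp(k*log(cos(y)))


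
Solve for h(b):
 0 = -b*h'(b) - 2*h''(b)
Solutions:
 h(b) = C1 + C2*erf(b/2)


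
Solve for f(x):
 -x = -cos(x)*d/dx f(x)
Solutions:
 f(x) = C1 + Integral(x/cos(x), x)


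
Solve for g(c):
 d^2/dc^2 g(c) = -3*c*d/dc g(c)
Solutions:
 g(c) = C1 + C2*erf(sqrt(6)*c/2)


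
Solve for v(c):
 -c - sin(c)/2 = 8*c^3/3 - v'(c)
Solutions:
 v(c) = C1 + 2*c^4/3 + c^2/2 - cos(c)/2


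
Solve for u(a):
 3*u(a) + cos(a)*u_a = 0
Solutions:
 u(a) = C1*(sin(a) - 1)^(3/2)/(sin(a) + 1)^(3/2)


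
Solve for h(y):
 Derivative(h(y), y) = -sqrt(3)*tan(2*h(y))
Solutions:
 h(y) = -asin(C1*exp(-2*sqrt(3)*y))/2 + pi/2
 h(y) = asin(C1*exp(-2*sqrt(3)*y))/2


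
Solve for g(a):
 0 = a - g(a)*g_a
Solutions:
 g(a) = -sqrt(C1 + a^2)
 g(a) = sqrt(C1 + a^2)


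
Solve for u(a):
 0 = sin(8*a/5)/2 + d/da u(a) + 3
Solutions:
 u(a) = C1 - 3*a + 5*cos(8*a/5)/16


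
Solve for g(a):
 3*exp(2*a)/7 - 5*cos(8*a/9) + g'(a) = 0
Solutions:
 g(a) = C1 - 3*exp(2*a)/14 + 45*sin(8*a/9)/8


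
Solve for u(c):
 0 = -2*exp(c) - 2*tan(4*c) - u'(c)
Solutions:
 u(c) = C1 - 2*exp(c) + log(cos(4*c))/2


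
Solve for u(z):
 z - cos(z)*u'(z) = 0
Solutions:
 u(z) = C1 + Integral(z/cos(z), z)


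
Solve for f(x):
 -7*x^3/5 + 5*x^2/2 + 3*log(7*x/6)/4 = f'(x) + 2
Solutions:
 f(x) = C1 - 7*x^4/20 + 5*x^3/6 + 3*x*log(x)/4 - 11*x/4 - 3*x*log(6)/4 + 3*x*log(7)/4


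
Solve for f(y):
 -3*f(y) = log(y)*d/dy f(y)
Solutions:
 f(y) = C1*exp(-3*li(y))


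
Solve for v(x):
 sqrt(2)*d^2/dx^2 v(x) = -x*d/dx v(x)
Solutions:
 v(x) = C1 + C2*erf(2^(1/4)*x/2)


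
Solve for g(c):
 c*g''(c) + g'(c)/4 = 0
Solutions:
 g(c) = C1 + C2*c^(3/4)


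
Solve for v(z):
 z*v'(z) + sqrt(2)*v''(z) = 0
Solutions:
 v(z) = C1 + C2*erf(2^(1/4)*z/2)


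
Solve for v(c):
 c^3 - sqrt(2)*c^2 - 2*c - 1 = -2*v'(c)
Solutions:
 v(c) = C1 - c^4/8 + sqrt(2)*c^3/6 + c^2/2 + c/2


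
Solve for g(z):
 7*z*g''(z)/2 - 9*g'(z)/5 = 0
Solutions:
 g(z) = C1 + C2*z^(53/35)


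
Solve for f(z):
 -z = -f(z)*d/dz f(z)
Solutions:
 f(z) = -sqrt(C1 + z^2)
 f(z) = sqrt(C1 + z^2)


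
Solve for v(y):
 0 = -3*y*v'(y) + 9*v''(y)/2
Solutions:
 v(y) = C1 + C2*erfi(sqrt(3)*y/3)


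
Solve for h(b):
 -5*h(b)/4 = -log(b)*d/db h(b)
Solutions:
 h(b) = C1*exp(5*li(b)/4)


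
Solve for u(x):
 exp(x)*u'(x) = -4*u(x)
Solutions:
 u(x) = C1*exp(4*exp(-x))


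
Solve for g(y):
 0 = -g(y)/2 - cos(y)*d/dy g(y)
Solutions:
 g(y) = C1*(sin(y) - 1)^(1/4)/(sin(y) + 1)^(1/4)


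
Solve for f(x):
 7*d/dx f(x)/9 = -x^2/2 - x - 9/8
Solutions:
 f(x) = C1 - 3*x^3/14 - 9*x^2/14 - 81*x/56


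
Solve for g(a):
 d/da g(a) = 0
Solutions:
 g(a) = C1


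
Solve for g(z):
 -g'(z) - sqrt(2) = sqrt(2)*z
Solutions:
 g(z) = C1 - sqrt(2)*z^2/2 - sqrt(2)*z


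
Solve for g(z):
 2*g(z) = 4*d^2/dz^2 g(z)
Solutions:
 g(z) = C1*exp(-sqrt(2)*z/2) + C2*exp(sqrt(2)*z/2)


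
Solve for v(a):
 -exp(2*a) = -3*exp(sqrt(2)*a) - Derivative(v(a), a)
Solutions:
 v(a) = C1 + exp(2*a)/2 - 3*sqrt(2)*exp(sqrt(2)*a)/2


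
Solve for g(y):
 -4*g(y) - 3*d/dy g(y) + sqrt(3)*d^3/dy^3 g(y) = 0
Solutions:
 g(y) = C1*exp(-y*(3^(5/6)/(sqrt(12 - sqrt(3)) + 2*sqrt(3))^(1/3) + 3^(2/3)*(sqrt(12 - sqrt(3)) + 2*sqrt(3))^(1/3))/6)*sin(y*(-3^(1/6)*(sqrt(12 - sqrt(3)) + 2*sqrt(3))^(1/3) + 3^(1/3)/(sqrt(12 - sqrt(3)) + 2*sqrt(3))^(1/3))/2) + C2*exp(-y*(3^(5/6)/(sqrt(12 - sqrt(3)) + 2*sqrt(3))^(1/3) + 3^(2/3)*(sqrt(12 - sqrt(3)) + 2*sqrt(3))^(1/3))/6)*cos(y*(-3^(1/6)*(sqrt(12 - sqrt(3)) + 2*sqrt(3))^(1/3) + 3^(1/3)/(sqrt(12 - sqrt(3)) + 2*sqrt(3))^(1/3))/2) + C3*exp(y*(3^(5/6)/(sqrt(12 - sqrt(3)) + 2*sqrt(3))^(1/3) + 3^(2/3)*(sqrt(12 - sqrt(3)) + 2*sqrt(3))^(1/3))/3)


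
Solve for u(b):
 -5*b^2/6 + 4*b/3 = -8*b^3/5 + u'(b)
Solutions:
 u(b) = C1 + 2*b^4/5 - 5*b^3/18 + 2*b^2/3


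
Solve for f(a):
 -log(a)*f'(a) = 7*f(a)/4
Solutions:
 f(a) = C1*exp(-7*li(a)/4)


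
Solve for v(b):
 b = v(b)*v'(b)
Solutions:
 v(b) = -sqrt(C1 + b^2)
 v(b) = sqrt(C1 + b^2)


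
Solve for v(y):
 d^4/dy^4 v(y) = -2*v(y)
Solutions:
 v(y) = (C1*sin(2^(3/4)*y/2) + C2*cos(2^(3/4)*y/2))*exp(-2^(3/4)*y/2) + (C3*sin(2^(3/4)*y/2) + C4*cos(2^(3/4)*y/2))*exp(2^(3/4)*y/2)


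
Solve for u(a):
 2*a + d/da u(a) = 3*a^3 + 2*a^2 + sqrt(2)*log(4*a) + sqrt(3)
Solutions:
 u(a) = C1 + 3*a^4/4 + 2*a^3/3 - a^2 + sqrt(2)*a*log(a) - sqrt(2)*a + sqrt(3)*a + 2*sqrt(2)*a*log(2)


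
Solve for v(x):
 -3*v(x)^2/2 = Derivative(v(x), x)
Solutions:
 v(x) = 2/(C1 + 3*x)


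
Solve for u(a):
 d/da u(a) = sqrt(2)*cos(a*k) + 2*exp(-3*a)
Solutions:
 u(a) = C1 - 2*exp(-3*a)/3 + sqrt(2)*sin(a*k)/k


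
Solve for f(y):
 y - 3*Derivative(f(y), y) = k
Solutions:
 f(y) = C1 - k*y/3 + y^2/6


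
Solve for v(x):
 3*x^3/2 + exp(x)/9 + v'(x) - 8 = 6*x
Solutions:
 v(x) = C1 - 3*x^4/8 + 3*x^2 + 8*x - exp(x)/9


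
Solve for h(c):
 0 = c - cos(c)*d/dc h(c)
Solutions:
 h(c) = C1 + Integral(c/cos(c), c)


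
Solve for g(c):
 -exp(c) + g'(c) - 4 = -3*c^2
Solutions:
 g(c) = C1 - c^3 + 4*c + exp(c)


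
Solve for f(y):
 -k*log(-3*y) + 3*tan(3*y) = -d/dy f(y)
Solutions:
 f(y) = C1 + k*y*(log(-y) - 1) + k*y*log(3) + log(cos(3*y))


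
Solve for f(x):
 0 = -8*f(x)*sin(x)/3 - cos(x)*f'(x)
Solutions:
 f(x) = C1*cos(x)^(8/3)


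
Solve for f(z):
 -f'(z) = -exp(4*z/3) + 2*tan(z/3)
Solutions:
 f(z) = C1 + 3*exp(4*z/3)/4 + 6*log(cos(z/3))


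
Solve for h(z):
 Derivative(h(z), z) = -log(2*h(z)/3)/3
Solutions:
 3*Integral(1/(log(_y) - log(3) + log(2)), (_y, h(z))) = C1 - z


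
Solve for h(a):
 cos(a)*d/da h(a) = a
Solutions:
 h(a) = C1 + Integral(a/cos(a), a)


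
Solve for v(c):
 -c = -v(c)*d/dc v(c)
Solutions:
 v(c) = -sqrt(C1 + c^2)
 v(c) = sqrt(C1 + c^2)


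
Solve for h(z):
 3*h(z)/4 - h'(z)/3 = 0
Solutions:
 h(z) = C1*exp(9*z/4)


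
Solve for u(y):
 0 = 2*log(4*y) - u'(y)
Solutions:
 u(y) = C1 + 2*y*log(y) - 2*y + y*log(16)


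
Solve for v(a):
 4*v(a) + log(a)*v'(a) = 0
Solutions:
 v(a) = C1*exp(-4*li(a))


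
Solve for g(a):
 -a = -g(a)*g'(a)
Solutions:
 g(a) = -sqrt(C1 + a^2)
 g(a) = sqrt(C1 + a^2)


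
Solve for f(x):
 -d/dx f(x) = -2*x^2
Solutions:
 f(x) = C1 + 2*x^3/3


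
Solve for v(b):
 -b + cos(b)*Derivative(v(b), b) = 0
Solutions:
 v(b) = C1 + Integral(b/cos(b), b)


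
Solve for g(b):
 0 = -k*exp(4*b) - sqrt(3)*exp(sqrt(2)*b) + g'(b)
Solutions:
 g(b) = C1 + k*exp(4*b)/4 + sqrt(6)*exp(sqrt(2)*b)/2


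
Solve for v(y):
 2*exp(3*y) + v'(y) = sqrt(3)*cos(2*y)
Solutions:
 v(y) = C1 - 2*exp(3*y)/3 + sqrt(3)*sin(2*y)/2


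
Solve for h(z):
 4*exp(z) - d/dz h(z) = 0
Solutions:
 h(z) = C1 + 4*exp(z)


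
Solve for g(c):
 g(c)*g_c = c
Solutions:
 g(c) = -sqrt(C1 + c^2)
 g(c) = sqrt(C1 + c^2)


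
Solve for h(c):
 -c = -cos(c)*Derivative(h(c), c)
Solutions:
 h(c) = C1 + Integral(c/cos(c), c)


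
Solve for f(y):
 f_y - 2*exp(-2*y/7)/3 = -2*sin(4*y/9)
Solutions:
 f(y) = C1 + 9*cos(4*y/9)/2 - 7*exp(-2*y/7)/3


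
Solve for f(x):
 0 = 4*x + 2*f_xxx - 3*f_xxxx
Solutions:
 f(x) = C1 + C2*x + C3*x^2 + C4*exp(2*x/3) - x^4/12 - x^3/2


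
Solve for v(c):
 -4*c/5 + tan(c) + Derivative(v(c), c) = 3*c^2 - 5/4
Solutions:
 v(c) = C1 + c^3 + 2*c^2/5 - 5*c/4 + log(cos(c))


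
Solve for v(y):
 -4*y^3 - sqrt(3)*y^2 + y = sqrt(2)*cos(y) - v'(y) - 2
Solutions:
 v(y) = C1 + y^4 + sqrt(3)*y^3/3 - y^2/2 - 2*y + sqrt(2)*sin(y)


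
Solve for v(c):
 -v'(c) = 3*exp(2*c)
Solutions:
 v(c) = C1 - 3*exp(2*c)/2


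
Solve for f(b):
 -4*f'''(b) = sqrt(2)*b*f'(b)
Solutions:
 f(b) = C1 + Integral(C2*airyai(-sqrt(2)*b/2) + C3*airybi(-sqrt(2)*b/2), b)


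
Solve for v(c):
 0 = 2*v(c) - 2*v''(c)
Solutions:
 v(c) = C1*exp(-c) + C2*exp(c)


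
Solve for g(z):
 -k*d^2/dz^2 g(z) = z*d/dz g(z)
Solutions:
 g(z) = C1 + C2*sqrt(k)*erf(sqrt(2)*z*sqrt(1/k)/2)


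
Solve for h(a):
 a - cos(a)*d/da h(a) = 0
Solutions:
 h(a) = C1 + Integral(a/cos(a), a)


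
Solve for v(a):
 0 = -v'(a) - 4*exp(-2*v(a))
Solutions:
 v(a) = log(-sqrt(C1 - 8*a))
 v(a) = log(C1 - 8*a)/2


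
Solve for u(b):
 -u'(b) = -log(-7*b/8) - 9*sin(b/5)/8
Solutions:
 u(b) = C1 + b*log(-b) - 3*b*log(2) - b + b*log(7) - 45*cos(b/5)/8


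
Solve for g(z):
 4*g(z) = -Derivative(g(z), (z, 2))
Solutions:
 g(z) = C1*sin(2*z) + C2*cos(2*z)


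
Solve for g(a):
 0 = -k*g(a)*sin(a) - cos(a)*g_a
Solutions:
 g(a) = C1*exp(k*log(cos(a)))


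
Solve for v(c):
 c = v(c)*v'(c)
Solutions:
 v(c) = -sqrt(C1 + c^2)
 v(c) = sqrt(C1 + c^2)


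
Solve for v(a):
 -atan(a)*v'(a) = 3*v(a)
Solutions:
 v(a) = C1*exp(-3*Integral(1/atan(a), a))


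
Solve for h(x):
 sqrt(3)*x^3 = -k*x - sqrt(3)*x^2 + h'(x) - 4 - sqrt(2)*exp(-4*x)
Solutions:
 h(x) = C1 + k*x^2/2 + sqrt(3)*x^4/4 + sqrt(3)*x^3/3 + 4*x - sqrt(2)*exp(-4*x)/4


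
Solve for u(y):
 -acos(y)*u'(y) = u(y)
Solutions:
 u(y) = C1*exp(-Integral(1/acos(y), y))


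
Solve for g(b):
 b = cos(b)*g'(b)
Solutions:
 g(b) = C1 + Integral(b/cos(b), b)


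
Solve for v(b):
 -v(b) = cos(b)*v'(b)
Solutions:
 v(b) = C1*sqrt(sin(b) - 1)/sqrt(sin(b) + 1)


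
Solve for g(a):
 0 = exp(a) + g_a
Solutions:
 g(a) = C1 - exp(a)


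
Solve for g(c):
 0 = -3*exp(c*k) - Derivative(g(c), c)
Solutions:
 g(c) = C1 - 3*exp(c*k)/k


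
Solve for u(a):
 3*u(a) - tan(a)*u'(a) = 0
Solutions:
 u(a) = C1*sin(a)^3


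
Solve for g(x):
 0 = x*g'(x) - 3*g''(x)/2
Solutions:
 g(x) = C1 + C2*erfi(sqrt(3)*x/3)


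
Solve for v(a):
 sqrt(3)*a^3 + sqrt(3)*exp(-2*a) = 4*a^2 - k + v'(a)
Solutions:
 v(a) = C1 + sqrt(3)*a^4/4 - 4*a^3/3 + a*k - sqrt(3)*exp(-2*a)/2


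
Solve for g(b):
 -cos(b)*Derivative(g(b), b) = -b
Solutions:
 g(b) = C1 + Integral(b/cos(b), b)


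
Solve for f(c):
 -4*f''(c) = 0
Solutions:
 f(c) = C1 + C2*c


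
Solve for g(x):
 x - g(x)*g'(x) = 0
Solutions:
 g(x) = -sqrt(C1 + x^2)
 g(x) = sqrt(C1 + x^2)


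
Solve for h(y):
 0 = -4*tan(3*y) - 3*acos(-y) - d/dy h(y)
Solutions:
 h(y) = C1 - 3*y*acos(-y) - 3*sqrt(1 - y^2) + 4*log(cos(3*y))/3


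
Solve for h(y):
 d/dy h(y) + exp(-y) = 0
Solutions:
 h(y) = C1 + exp(-y)


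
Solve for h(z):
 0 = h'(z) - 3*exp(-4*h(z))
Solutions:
 h(z) = log(-I*(C1 + 12*z)^(1/4))
 h(z) = log(I*(C1 + 12*z)^(1/4))
 h(z) = log(-(C1 + 12*z)^(1/4))
 h(z) = log(C1 + 12*z)/4


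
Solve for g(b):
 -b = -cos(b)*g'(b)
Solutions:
 g(b) = C1 + Integral(b/cos(b), b)


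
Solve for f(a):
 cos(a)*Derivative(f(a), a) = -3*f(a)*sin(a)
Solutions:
 f(a) = C1*cos(a)^3


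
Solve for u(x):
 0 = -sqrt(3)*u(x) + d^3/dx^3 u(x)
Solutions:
 u(x) = C3*exp(3^(1/6)*x) + (C1*sin(3^(2/3)*x/2) + C2*cos(3^(2/3)*x/2))*exp(-3^(1/6)*x/2)


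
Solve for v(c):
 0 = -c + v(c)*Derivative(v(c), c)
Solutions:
 v(c) = -sqrt(C1 + c^2)
 v(c) = sqrt(C1 + c^2)


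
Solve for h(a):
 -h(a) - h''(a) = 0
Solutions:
 h(a) = C1*sin(a) + C2*cos(a)


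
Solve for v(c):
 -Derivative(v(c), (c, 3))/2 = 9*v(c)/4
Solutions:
 v(c) = C3*exp(-6^(2/3)*c/2) + (C1*sin(3*2^(2/3)*3^(1/6)*c/4) + C2*cos(3*2^(2/3)*3^(1/6)*c/4))*exp(6^(2/3)*c/4)


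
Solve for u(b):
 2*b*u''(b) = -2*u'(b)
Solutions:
 u(b) = C1 + C2*log(b)


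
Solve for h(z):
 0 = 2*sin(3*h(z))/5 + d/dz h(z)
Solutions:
 2*z/5 + log(cos(3*h(z)) - 1)/6 - log(cos(3*h(z)) + 1)/6 = C1


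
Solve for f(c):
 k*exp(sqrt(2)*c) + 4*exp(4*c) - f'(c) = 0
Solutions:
 f(c) = C1 + sqrt(2)*k*exp(sqrt(2)*c)/2 + exp(4*c)


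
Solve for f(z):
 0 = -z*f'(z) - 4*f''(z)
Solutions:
 f(z) = C1 + C2*erf(sqrt(2)*z/4)


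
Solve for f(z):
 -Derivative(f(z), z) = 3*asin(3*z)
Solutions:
 f(z) = C1 - 3*z*asin(3*z) - sqrt(1 - 9*z^2)


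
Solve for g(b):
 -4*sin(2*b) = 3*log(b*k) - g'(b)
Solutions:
 g(b) = C1 + 3*b*log(b*k) - 3*b - 2*cos(2*b)


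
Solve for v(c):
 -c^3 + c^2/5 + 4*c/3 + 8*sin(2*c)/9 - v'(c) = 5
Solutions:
 v(c) = C1 - c^4/4 + c^3/15 + 2*c^2/3 - 5*c - 4*cos(2*c)/9


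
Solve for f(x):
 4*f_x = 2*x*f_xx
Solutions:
 f(x) = C1 + C2*x^3


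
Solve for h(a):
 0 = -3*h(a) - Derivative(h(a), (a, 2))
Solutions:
 h(a) = C1*sin(sqrt(3)*a) + C2*cos(sqrt(3)*a)


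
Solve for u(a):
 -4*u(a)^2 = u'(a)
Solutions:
 u(a) = 1/(C1 + 4*a)


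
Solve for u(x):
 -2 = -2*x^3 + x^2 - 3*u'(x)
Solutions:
 u(x) = C1 - x^4/6 + x^3/9 + 2*x/3


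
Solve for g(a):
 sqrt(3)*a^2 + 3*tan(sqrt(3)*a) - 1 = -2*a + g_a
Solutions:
 g(a) = C1 + sqrt(3)*a^3/3 + a^2 - a - sqrt(3)*log(cos(sqrt(3)*a))


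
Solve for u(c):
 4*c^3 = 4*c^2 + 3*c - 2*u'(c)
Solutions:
 u(c) = C1 - c^4/2 + 2*c^3/3 + 3*c^2/4


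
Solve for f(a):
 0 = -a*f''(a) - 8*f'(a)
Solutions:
 f(a) = C1 + C2/a^7


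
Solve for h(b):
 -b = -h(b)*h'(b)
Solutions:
 h(b) = -sqrt(C1 + b^2)
 h(b) = sqrt(C1 + b^2)


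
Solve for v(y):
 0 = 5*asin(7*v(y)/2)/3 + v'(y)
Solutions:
 Integral(1/asin(7*_y/2), (_y, v(y))) = C1 - 5*y/3


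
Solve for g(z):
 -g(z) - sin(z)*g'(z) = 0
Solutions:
 g(z) = C1*sqrt(cos(z) + 1)/sqrt(cos(z) - 1)


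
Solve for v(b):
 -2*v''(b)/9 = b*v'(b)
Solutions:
 v(b) = C1 + C2*erf(3*b/2)


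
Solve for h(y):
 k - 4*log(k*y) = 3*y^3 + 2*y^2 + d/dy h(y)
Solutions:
 h(y) = C1 - 3*y^4/4 - 2*y^3/3 + y*(k + 4) - 4*y*log(k*y)


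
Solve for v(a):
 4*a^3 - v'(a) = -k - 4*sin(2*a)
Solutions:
 v(a) = C1 + a^4 + a*k - 2*cos(2*a)


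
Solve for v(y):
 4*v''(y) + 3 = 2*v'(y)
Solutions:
 v(y) = C1 + C2*exp(y/2) + 3*y/2


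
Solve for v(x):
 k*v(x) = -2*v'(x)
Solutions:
 v(x) = C1*exp(-k*x/2)


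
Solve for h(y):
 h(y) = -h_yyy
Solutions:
 h(y) = C3*exp(-y) + (C1*sin(sqrt(3)*y/2) + C2*cos(sqrt(3)*y/2))*exp(y/2)


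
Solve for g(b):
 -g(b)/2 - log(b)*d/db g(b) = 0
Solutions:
 g(b) = C1*exp(-li(b)/2)


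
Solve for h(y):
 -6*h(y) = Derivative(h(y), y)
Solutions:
 h(y) = C1*exp(-6*y)


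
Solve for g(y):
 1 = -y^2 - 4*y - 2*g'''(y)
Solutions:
 g(y) = C1 + C2*y + C3*y^2 - y^5/120 - y^4/12 - y^3/12


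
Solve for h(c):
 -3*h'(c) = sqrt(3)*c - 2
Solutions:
 h(c) = C1 - sqrt(3)*c^2/6 + 2*c/3


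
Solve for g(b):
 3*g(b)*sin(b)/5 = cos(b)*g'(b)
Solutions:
 g(b) = C1/cos(b)^(3/5)


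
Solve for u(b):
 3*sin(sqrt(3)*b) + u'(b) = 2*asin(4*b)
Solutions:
 u(b) = C1 + 2*b*asin(4*b) + sqrt(1 - 16*b^2)/2 + sqrt(3)*cos(sqrt(3)*b)


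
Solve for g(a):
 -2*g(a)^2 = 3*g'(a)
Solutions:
 g(a) = 3/(C1 + 2*a)


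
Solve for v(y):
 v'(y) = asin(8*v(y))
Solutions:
 Integral(1/asin(8*_y), (_y, v(y))) = C1 + y


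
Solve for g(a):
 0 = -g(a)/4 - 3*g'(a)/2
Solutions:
 g(a) = C1*exp(-a/6)


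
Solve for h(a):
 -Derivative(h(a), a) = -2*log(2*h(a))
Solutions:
 -Integral(1/(log(_y) + log(2)), (_y, h(a)))/2 = C1 - a


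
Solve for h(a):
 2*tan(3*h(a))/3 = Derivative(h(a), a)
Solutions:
 h(a) = -asin(C1*exp(2*a))/3 + pi/3
 h(a) = asin(C1*exp(2*a))/3


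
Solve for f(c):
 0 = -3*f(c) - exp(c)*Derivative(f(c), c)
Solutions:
 f(c) = C1*exp(3*exp(-c))


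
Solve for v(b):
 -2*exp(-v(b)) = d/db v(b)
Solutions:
 v(b) = log(C1 - 2*b)


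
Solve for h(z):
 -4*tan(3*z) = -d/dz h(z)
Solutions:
 h(z) = C1 - 4*log(cos(3*z))/3


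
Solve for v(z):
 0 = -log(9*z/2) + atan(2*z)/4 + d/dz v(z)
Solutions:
 v(z) = C1 + z*log(z) - z*atan(2*z)/4 - z - z*log(2) + 2*z*log(3) + log(4*z^2 + 1)/16


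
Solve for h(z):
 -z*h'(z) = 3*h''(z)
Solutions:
 h(z) = C1 + C2*erf(sqrt(6)*z/6)


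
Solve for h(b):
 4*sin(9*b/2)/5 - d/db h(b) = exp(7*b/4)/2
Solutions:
 h(b) = C1 - 2*exp(7*b/4)/7 - 8*cos(9*b/2)/45


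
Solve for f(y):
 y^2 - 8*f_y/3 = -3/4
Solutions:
 f(y) = C1 + y^3/8 + 9*y/32


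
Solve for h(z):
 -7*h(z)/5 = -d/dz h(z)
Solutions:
 h(z) = C1*exp(7*z/5)


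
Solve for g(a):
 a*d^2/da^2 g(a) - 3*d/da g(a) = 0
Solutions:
 g(a) = C1 + C2*a^4


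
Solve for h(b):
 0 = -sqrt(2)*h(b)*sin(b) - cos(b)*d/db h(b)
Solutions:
 h(b) = C1*cos(b)^(sqrt(2))


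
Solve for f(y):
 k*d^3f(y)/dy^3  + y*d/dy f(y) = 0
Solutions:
 f(y) = C1 + Integral(C2*airyai(y*(-1/k)^(1/3)) + C3*airybi(y*(-1/k)^(1/3)), y)


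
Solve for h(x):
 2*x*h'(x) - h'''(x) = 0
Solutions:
 h(x) = C1 + Integral(C2*airyai(2^(1/3)*x) + C3*airybi(2^(1/3)*x), x)


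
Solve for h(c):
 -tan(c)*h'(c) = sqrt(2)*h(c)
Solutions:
 h(c) = C1/sin(c)^(sqrt(2))


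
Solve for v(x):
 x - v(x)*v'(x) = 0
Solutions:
 v(x) = -sqrt(C1 + x^2)
 v(x) = sqrt(C1 + x^2)


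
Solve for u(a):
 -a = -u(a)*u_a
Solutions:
 u(a) = -sqrt(C1 + a^2)
 u(a) = sqrt(C1 + a^2)


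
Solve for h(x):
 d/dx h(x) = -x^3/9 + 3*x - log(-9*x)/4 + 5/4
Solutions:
 h(x) = C1 - x^4/36 + 3*x^2/2 - x*log(-x)/4 + x*(3 - log(3))/2


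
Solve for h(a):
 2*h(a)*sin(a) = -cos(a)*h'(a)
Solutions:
 h(a) = C1*cos(a)^2


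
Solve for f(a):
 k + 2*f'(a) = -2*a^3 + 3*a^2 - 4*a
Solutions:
 f(a) = C1 - a^4/4 + a^3/2 - a^2 - a*k/2


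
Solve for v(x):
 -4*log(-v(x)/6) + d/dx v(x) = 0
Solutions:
 -Integral(1/(log(-_y) - log(6)), (_y, v(x)))/4 = C1 - x


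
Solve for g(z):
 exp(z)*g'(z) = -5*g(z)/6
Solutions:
 g(z) = C1*exp(5*exp(-z)/6)


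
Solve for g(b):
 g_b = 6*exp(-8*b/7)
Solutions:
 g(b) = C1 - 21*exp(-8*b/7)/4


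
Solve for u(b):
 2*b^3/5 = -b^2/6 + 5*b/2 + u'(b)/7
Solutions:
 u(b) = C1 + 7*b^4/10 + 7*b^3/18 - 35*b^2/4


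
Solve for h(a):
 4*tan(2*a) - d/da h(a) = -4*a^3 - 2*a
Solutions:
 h(a) = C1 + a^4 + a^2 - 2*log(cos(2*a))


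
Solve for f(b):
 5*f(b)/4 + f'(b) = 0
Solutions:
 f(b) = C1*exp(-5*b/4)


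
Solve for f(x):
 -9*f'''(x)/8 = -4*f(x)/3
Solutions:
 f(x) = C3*exp(2*2^(2/3)*x/3) + (C1*sin(2^(2/3)*sqrt(3)*x/3) + C2*cos(2^(2/3)*sqrt(3)*x/3))*exp(-2^(2/3)*x/3)


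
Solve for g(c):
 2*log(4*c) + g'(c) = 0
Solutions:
 g(c) = C1 - 2*c*log(c) - c*log(16) + 2*c


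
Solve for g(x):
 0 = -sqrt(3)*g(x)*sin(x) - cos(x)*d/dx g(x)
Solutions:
 g(x) = C1*cos(x)^(sqrt(3))


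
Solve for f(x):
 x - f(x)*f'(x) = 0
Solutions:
 f(x) = -sqrt(C1 + x^2)
 f(x) = sqrt(C1 + x^2)


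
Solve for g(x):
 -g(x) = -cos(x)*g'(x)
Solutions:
 g(x) = C1*sqrt(sin(x) + 1)/sqrt(sin(x) - 1)


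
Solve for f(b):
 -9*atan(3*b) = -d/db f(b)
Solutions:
 f(b) = C1 + 9*b*atan(3*b) - 3*log(9*b^2 + 1)/2


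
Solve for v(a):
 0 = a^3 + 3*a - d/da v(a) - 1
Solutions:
 v(a) = C1 + a^4/4 + 3*a^2/2 - a


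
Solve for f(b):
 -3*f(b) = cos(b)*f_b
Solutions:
 f(b) = C1*(sin(b) - 1)^(3/2)/(sin(b) + 1)^(3/2)


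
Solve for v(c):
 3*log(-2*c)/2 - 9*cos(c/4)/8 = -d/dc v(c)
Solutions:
 v(c) = C1 - 3*c*log(-c)/2 - 3*c*log(2)/2 + 3*c/2 + 9*sin(c/4)/2


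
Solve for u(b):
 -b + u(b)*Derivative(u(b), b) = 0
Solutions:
 u(b) = -sqrt(C1 + b^2)
 u(b) = sqrt(C1 + b^2)


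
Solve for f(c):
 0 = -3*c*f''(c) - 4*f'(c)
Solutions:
 f(c) = C1 + C2/c^(1/3)


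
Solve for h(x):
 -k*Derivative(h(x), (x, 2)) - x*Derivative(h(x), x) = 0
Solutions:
 h(x) = C1 + C2*sqrt(k)*erf(sqrt(2)*x*sqrt(1/k)/2)


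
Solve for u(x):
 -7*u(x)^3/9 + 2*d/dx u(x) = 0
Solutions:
 u(x) = -3*sqrt(-1/(C1 + 7*x))
 u(x) = 3*sqrt(-1/(C1 + 7*x))


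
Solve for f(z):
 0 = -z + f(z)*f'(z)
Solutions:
 f(z) = -sqrt(C1 + z^2)
 f(z) = sqrt(C1 + z^2)


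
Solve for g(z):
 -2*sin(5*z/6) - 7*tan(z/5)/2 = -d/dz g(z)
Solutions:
 g(z) = C1 - 35*log(cos(z/5))/2 - 12*cos(5*z/6)/5


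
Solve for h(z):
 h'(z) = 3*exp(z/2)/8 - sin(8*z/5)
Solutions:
 h(z) = C1 + 3*exp(z/2)/4 + 5*cos(8*z/5)/8


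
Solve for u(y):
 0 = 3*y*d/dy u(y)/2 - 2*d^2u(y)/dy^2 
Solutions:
 u(y) = C1 + C2*erfi(sqrt(6)*y/4)


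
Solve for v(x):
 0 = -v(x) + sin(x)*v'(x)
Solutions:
 v(x) = C1*sqrt(cos(x) - 1)/sqrt(cos(x) + 1)


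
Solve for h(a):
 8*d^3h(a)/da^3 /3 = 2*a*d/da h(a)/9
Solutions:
 h(a) = C1 + Integral(C2*airyai(18^(1/3)*a/6) + C3*airybi(18^(1/3)*a/6), a)


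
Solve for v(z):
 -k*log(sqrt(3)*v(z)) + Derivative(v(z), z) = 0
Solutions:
 Integral(1/(2*log(_y) + log(3)), (_y, v(z))) = C1 + k*z/2


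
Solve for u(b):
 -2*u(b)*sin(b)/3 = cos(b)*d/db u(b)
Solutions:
 u(b) = C1*cos(b)^(2/3)


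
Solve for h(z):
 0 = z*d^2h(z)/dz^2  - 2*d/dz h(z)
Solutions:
 h(z) = C1 + C2*z^3


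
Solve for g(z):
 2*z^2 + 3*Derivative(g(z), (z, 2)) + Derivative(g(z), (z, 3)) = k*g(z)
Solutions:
 g(z) = C1*exp(-z*((-k/2 + sqrt((2 - k)^2 - 4)/2 + 1)^(1/3) + 1 + (-k/2 + sqrt((2 - k)^2 - 4)/2 + 1)^(-1/3))) + C2*exp(z*((-k/2 + sqrt((2 - k)^2 - 4)/2 + 1)^(1/3)/2 - sqrt(3)*I*(-k/2 + sqrt((2 - k)^2 - 4)/2 + 1)^(1/3)/2 - 1 - 2/((-1 + sqrt(3)*I)*(-k/2 + sqrt((2 - k)^2 - 4)/2 + 1)^(1/3)))) + C3*exp(z*((-k/2 + sqrt((2 - k)^2 - 4)/2 + 1)^(1/3)/2 + sqrt(3)*I*(-k/2 + sqrt((2 - k)^2 - 4)/2 + 1)^(1/3)/2 - 1 + 2/((1 + sqrt(3)*I)*(-k/2 + sqrt((2 - k)^2 - 4)/2 + 1)^(1/3)))) + 2*z^2/k + 12/k^2


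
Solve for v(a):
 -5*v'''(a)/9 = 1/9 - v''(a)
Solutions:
 v(a) = C1 + C2*a + C3*exp(9*a/5) + a^2/18


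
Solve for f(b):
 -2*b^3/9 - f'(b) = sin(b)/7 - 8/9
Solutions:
 f(b) = C1 - b^4/18 + 8*b/9 + cos(b)/7


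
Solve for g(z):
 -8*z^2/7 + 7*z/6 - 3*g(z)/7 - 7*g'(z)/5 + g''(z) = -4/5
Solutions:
 g(z) = C1*exp(z*(49 - sqrt(4501))/70) + C2*exp(z*(49 + sqrt(4501))/70) - 8*z^2/3 + 1813*z/90 - 103117/1350


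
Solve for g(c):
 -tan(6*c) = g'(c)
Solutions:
 g(c) = C1 + log(cos(6*c))/6


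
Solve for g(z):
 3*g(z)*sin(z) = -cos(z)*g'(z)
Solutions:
 g(z) = C1*cos(z)^3


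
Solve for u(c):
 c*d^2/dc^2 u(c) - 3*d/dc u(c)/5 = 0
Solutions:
 u(c) = C1 + C2*c^(8/5)


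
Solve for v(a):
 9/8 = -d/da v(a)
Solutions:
 v(a) = C1 - 9*a/8


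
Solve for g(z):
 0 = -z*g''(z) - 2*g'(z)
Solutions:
 g(z) = C1 + C2/z


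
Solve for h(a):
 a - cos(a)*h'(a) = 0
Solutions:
 h(a) = C1 + Integral(a/cos(a), a)


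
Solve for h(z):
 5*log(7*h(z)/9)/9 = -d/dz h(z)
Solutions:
 -9*Integral(1/(-log(_y) - log(7) + 2*log(3)), (_y, h(z)))/5 = C1 - z


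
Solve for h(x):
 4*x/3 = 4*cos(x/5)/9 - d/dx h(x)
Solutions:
 h(x) = C1 - 2*x^2/3 + 20*sin(x/5)/9


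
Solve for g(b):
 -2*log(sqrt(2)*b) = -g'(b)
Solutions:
 g(b) = C1 + 2*b*log(b) - 2*b + b*log(2)


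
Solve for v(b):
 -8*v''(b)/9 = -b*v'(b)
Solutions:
 v(b) = C1 + C2*erfi(3*b/4)


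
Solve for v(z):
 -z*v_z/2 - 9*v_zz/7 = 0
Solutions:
 v(z) = C1 + C2*erf(sqrt(7)*z/6)


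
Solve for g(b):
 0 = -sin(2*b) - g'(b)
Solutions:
 g(b) = C1 + cos(2*b)/2


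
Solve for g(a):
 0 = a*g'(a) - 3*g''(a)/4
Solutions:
 g(a) = C1 + C2*erfi(sqrt(6)*a/3)


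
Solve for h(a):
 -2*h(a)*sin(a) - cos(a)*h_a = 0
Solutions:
 h(a) = C1*cos(a)^2


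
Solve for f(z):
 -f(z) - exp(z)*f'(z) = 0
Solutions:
 f(z) = C1*exp(exp(-z))


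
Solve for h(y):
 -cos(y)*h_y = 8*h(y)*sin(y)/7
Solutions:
 h(y) = C1*cos(y)^(8/7)


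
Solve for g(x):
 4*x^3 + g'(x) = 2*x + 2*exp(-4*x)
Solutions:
 g(x) = C1 - x^4 + x^2 - exp(-4*x)/2


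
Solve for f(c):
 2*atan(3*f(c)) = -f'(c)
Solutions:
 Integral(1/atan(3*_y), (_y, f(c))) = C1 - 2*c


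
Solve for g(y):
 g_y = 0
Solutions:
 g(y) = C1


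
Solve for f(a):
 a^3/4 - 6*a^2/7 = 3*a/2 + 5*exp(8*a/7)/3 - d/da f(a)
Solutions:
 f(a) = C1 - a^4/16 + 2*a^3/7 + 3*a^2/4 + 35*exp(8*a/7)/24


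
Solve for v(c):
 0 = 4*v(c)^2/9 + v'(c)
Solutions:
 v(c) = 9/(C1 + 4*c)


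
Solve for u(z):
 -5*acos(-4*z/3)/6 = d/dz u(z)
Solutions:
 u(z) = C1 - 5*z*acos(-4*z/3)/6 - 5*sqrt(9 - 16*z^2)/24


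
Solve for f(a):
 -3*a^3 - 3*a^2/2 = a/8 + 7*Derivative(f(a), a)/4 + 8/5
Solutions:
 f(a) = C1 - 3*a^4/7 - 2*a^3/7 - a^2/28 - 32*a/35


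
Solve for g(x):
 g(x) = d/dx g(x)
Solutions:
 g(x) = C1*exp(x)


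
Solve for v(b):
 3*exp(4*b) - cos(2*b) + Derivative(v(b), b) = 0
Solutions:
 v(b) = C1 - 3*exp(4*b)/4 + sin(2*b)/2


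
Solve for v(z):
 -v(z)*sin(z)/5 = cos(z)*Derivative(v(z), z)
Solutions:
 v(z) = C1*cos(z)^(1/5)


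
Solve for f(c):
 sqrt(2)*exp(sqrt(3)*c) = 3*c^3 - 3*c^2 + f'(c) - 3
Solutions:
 f(c) = C1 - 3*c^4/4 + c^3 + 3*c + sqrt(6)*exp(sqrt(3)*c)/3


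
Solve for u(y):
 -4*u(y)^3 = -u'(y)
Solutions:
 u(y) = -sqrt(2)*sqrt(-1/(C1 + 4*y))/2
 u(y) = sqrt(2)*sqrt(-1/(C1 + 4*y))/2


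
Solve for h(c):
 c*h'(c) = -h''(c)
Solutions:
 h(c) = C1 + C2*erf(sqrt(2)*c/2)


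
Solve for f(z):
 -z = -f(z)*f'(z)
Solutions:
 f(z) = -sqrt(C1 + z^2)
 f(z) = sqrt(C1 + z^2)


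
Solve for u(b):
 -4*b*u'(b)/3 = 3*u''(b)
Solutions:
 u(b) = C1 + C2*erf(sqrt(2)*b/3)


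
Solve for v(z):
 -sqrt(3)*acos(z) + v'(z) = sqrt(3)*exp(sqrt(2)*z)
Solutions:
 v(z) = C1 + sqrt(3)*(z*acos(z) - sqrt(1 - z^2)) + sqrt(6)*exp(sqrt(2)*z)/2


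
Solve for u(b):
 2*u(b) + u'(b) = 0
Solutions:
 u(b) = C1*exp(-2*b)


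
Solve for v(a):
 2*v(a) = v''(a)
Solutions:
 v(a) = C1*exp(-sqrt(2)*a) + C2*exp(sqrt(2)*a)


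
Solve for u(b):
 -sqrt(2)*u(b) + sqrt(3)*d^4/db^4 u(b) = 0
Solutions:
 u(b) = C1*exp(-2^(1/8)*3^(7/8)*b/3) + C2*exp(2^(1/8)*3^(7/8)*b/3) + C3*sin(2^(1/8)*3^(7/8)*b/3) + C4*cos(2^(1/8)*3^(7/8)*b/3)


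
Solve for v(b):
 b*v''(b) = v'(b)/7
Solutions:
 v(b) = C1 + C2*b^(8/7)


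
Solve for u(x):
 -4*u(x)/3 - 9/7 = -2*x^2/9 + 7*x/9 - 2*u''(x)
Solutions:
 u(x) = C1*exp(-sqrt(6)*x/3) + C2*exp(sqrt(6)*x/3) + x^2/6 - 7*x/12 - 13/28


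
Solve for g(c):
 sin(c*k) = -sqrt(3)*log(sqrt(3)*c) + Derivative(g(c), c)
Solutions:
 g(c) = C1 + sqrt(3)*c*(log(c) - 1) + sqrt(3)*c*log(3)/2 + Piecewise((-cos(c*k)/k, Ne(k, 0)), (0, True))


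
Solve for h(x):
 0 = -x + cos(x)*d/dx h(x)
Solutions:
 h(x) = C1 + Integral(x/cos(x), x)


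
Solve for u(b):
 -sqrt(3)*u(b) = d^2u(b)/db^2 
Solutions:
 u(b) = C1*sin(3^(1/4)*b) + C2*cos(3^(1/4)*b)


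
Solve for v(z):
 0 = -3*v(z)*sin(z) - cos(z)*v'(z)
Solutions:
 v(z) = C1*cos(z)^3


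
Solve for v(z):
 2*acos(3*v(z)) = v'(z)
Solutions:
 Integral(1/acos(3*_y), (_y, v(z))) = C1 + 2*z


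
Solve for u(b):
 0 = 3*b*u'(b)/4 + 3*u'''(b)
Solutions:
 u(b) = C1 + Integral(C2*airyai(-2^(1/3)*b/2) + C3*airybi(-2^(1/3)*b/2), b)


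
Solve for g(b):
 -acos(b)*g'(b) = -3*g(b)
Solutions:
 g(b) = C1*exp(3*Integral(1/acos(b), b))


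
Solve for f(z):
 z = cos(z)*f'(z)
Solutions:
 f(z) = C1 + Integral(z/cos(z), z)


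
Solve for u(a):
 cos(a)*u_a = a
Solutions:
 u(a) = C1 + Integral(a/cos(a), a)


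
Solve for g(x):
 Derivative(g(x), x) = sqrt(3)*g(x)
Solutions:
 g(x) = C1*exp(sqrt(3)*x)


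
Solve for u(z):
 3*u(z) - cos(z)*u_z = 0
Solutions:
 u(z) = C1*(sin(z) + 1)^(3/2)/(sin(z) - 1)^(3/2)


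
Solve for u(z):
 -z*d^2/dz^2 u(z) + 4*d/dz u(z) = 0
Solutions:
 u(z) = C1 + C2*z^5


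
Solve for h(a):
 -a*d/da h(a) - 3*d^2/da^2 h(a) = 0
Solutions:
 h(a) = C1 + C2*erf(sqrt(6)*a/6)


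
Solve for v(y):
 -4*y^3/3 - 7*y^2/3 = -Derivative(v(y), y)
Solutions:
 v(y) = C1 + y^4/3 + 7*y^3/9
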